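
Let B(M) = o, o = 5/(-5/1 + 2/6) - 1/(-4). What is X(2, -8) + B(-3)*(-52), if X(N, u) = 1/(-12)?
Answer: 3581/84 ≈ 42.631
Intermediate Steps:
X(N, u) = -1/12
o = -23/28 (o = 5/(-5*1 + 2*(⅙)) - 1*(-¼) = 5/(-5 + ⅓) + ¼ = 5/(-14/3) + ¼ = 5*(-3/14) + ¼ = -15/14 + ¼ = -23/28 ≈ -0.82143)
B(M) = -23/28
X(2, -8) + B(-3)*(-52) = -1/12 - 23/28*(-52) = -1/12 + 299/7 = 3581/84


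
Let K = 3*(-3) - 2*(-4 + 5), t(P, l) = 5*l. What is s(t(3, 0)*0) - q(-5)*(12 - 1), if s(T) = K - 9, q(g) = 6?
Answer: -86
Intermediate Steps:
K = -11 (K = -9 - 2*1 = -9 - 2 = -11)
s(T) = -20 (s(T) = -11 - 9 = -20)
s(t(3, 0)*0) - q(-5)*(12 - 1) = -20 - 6*(12 - 1) = -20 - 6*11 = -20 - 1*66 = -20 - 66 = -86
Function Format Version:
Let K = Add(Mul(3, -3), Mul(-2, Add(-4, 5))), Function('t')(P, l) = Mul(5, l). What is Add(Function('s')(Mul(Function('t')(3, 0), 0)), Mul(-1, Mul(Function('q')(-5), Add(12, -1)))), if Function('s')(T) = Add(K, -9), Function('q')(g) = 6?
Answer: -86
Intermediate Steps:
K = -11 (K = Add(-9, Mul(-2, 1)) = Add(-9, -2) = -11)
Function('s')(T) = -20 (Function('s')(T) = Add(-11, -9) = -20)
Add(Function('s')(Mul(Function('t')(3, 0), 0)), Mul(-1, Mul(Function('q')(-5), Add(12, -1)))) = Add(-20, Mul(-1, Mul(6, Add(12, -1)))) = Add(-20, Mul(-1, Mul(6, 11))) = Add(-20, Mul(-1, 66)) = Add(-20, -66) = -86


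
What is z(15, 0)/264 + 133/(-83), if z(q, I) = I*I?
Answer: -133/83 ≈ -1.6024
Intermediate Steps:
z(q, I) = I**2
z(15, 0)/264 + 133/(-83) = 0**2/264 + 133/(-83) = 0*(1/264) + 133*(-1/83) = 0 - 133/83 = -133/83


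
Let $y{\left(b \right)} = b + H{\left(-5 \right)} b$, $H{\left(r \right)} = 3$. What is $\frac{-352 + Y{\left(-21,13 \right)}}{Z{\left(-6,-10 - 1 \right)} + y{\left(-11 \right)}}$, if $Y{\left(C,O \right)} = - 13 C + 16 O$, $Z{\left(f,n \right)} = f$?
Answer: $- \frac{129}{50} \approx -2.58$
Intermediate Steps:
$y{\left(b \right)} = 4 b$ ($y{\left(b \right)} = b + 3 b = 4 b$)
$\frac{-352 + Y{\left(-21,13 \right)}}{Z{\left(-6,-10 - 1 \right)} + y{\left(-11 \right)}} = \frac{-352 + \left(\left(-13\right) \left(-21\right) + 16 \cdot 13\right)}{-6 + 4 \left(-11\right)} = \frac{-352 + \left(273 + 208\right)}{-6 - 44} = \frac{-352 + 481}{-50} = 129 \left(- \frac{1}{50}\right) = - \frac{129}{50}$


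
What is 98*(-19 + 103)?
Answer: 8232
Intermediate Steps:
98*(-19 + 103) = 98*84 = 8232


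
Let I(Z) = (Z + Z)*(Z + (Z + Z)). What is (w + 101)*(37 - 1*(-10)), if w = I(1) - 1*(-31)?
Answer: 6486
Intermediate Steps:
I(Z) = 6*Z² (I(Z) = (2*Z)*(Z + 2*Z) = (2*Z)*(3*Z) = 6*Z²)
w = 37 (w = 6*1² - 1*(-31) = 6*1 + 31 = 6 + 31 = 37)
(w + 101)*(37 - 1*(-10)) = (37 + 101)*(37 - 1*(-10)) = 138*(37 + 10) = 138*47 = 6486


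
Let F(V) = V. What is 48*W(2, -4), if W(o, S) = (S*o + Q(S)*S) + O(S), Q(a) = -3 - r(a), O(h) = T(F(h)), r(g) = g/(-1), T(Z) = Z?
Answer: 768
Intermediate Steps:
r(g) = -g (r(g) = g*(-1) = -g)
O(h) = h
Q(a) = -3 + a (Q(a) = -3 - (-1)*a = -3 + a)
W(o, S) = S + S*o + S*(-3 + S) (W(o, S) = (S*o + (-3 + S)*S) + S = (S*o + S*(-3 + S)) + S = S + S*o + S*(-3 + S))
48*W(2, -4) = 48*(-4*(-2 - 4 + 2)) = 48*(-4*(-4)) = 48*16 = 768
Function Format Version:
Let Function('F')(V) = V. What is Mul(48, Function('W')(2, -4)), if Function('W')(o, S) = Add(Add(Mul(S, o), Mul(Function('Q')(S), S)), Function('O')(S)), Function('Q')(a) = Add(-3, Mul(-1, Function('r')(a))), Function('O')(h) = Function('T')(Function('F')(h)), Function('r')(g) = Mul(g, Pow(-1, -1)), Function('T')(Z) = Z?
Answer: 768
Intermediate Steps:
Function('r')(g) = Mul(-1, g) (Function('r')(g) = Mul(g, -1) = Mul(-1, g))
Function('O')(h) = h
Function('Q')(a) = Add(-3, a) (Function('Q')(a) = Add(-3, Mul(-1, Mul(-1, a))) = Add(-3, a))
Function('W')(o, S) = Add(S, Mul(S, o), Mul(S, Add(-3, S))) (Function('W')(o, S) = Add(Add(Mul(S, o), Mul(Add(-3, S), S)), S) = Add(Add(Mul(S, o), Mul(S, Add(-3, S))), S) = Add(S, Mul(S, o), Mul(S, Add(-3, S))))
Mul(48, Function('W')(2, -4)) = Mul(48, Mul(-4, Add(-2, -4, 2))) = Mul(48, Mul(-4, -4)) = Mul(48, 16) = 768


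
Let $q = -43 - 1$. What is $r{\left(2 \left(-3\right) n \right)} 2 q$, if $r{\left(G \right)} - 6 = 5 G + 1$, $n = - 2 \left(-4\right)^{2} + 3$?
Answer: $-77176$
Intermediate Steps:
$n = -29$ ($n = \left(-2\right) 16 + 3 = -32 + 3 = -29$)
$q = -44$
$r{\left(G \right)} = 7 + 5 G$ ($r{\left(G \right)} = 6 + \left(5 G + 1\right) = 6 + \left(1 + 5 G\right) = 7 + 5 G$)
$r{\left(2 \left(-3\right) n \right)} 2 q = \left(7 + 5 \cdot 2 \left(-3\right) \left(-29\right)\right) 2 \left(-44\right) = \left(7 + 5 \left(\left(-6\right) \left(-29\right)\right)\right) 2 \left(-44\right) = \left(7 + 5 \cdot 174\right) 2 \left(-44\right) = \left(7 + 870\right) 2 \left(-44\right) = 877 \cdot 2 \left(-44\right) = 1754 \left(-44\right) = -77176$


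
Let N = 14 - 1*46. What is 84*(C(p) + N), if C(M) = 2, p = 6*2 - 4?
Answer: -2520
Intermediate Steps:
p = 8 (p = 12 - 4 = 8)
N = -32 (N = 14 - 46 = -32)
84*(C(p) + N) = 84*(2 - 32) = 84*(-30) = -2520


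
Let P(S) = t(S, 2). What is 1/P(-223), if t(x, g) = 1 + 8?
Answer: ⅑ ≈ 0.11111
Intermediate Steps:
t(x, g) = 9
P(S) = 9
1/P(-223) = 1/9 = ⅑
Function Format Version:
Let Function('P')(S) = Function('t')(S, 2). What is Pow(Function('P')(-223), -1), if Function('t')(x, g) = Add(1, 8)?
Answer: Rational(1, 9) ≈ 0.11111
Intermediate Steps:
Function('t')(x, g) = 9
Function('P')(S) = 9
Pow(Function('P')(-223), -1) = Pow(9, -1) = Rational(1, 9)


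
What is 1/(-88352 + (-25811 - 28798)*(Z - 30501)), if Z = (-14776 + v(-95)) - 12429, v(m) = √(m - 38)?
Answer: I/(54609*√133 + 3151178602*I) ≈ 3.1734e-10 + 6.3423e-14*I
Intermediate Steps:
v(m) = √(-38 + m)
Z = -27205 + I*√133 (Z = (-14776 + √(-38 - 95)) - 12429 = (-14776 + √(-133)) - 12429 = (-14776 + I*√133) - 12429 = -27205 + I*√133 ≈ -27205.0 + 11.533*I)
1/(-88352 + (-25811 - 28798)*(Z - 30501)) = 1/(-88352 + (-25811 - 28798)*((-27205 + I*√133) - 30501)) = 1/(-88352 - 54609*(-57706 + I*√133)) = 1/(-88352 + (3151266954 - 54609*I*√133)) = 1/(3151178602 - 54609*I*√133)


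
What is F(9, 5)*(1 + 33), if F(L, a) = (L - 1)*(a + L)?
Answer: 3808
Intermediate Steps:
F(L, a) = (-1 + L)*(L + a)
F(9, 5)*(1 + 33) = (9² - 1*9 - 1*5 + 9*5)*(1 + 33) = (81 - 9 - 5 + 45)*34 = 112*34 = 3808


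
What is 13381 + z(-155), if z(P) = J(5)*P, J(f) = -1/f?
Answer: 13412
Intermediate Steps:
z(P) = -P/5 (z(P) = (-1/5)*P = (-1*1/5)*P = -P/5)
13381 + z(-155) = 13381 - 1/5*(-155) = 13381 + 31 = 13412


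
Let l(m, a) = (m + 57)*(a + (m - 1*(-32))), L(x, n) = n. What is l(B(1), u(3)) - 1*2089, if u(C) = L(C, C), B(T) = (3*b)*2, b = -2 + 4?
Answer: 1154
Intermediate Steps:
b = 2
B(T) = 12 (B(T) = (3*2)*2 = 6*2 = 12)
u(C) = C
l(m, a) = (57 + m)*(32 + a + m) (l(m, a) = (57 + m)*(a + (m + 32)) = (57 + m)*(a + (32 + m)) = (57 + m)*(32 + a + m))
l(B(1), u(3)) - 1*2089 = (1824 + 12² + 57*3 + 89*12 + 3*12) - 1*2089 = (1824 + 144 + 171 + 1068 + 36) - 2089 = 3243 - 2089 = 1154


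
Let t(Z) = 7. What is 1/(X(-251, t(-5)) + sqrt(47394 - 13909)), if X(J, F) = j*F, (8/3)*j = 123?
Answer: 20664/4528849 - 64*sqrt(33485)/4528849 ≈ 0.0019768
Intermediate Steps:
j = 369/8 (j = (3/8)*123 = 369/8 ≈ 46.125)
X(J, F) = 369*F/8
1/(X(-251, t(-5)) + sqrt(47394 - 13909)) = 1/((369/8)*7 + sqrt(47394 - 13909)) = 1/(2583/8 + sqrt(33485))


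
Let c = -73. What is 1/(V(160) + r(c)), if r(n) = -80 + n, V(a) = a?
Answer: ⅐ ≈ 0.14286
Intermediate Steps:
1/(V(160) + r(c)) = 1/(160 + (-80 - 73)) = 1/(160 - 153) = 1/7 = ⅐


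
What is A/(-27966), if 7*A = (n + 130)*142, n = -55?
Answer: -1775/32627 ≈ -0.054403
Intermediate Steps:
A = 10650/7 (A = ((-55 + 130)*142)/7 = (75*142)/7 = (⅐)*10650 = 10650/7 ≈ 1521.4)
A/(-27966) = (10650/7)/(-27966) = (10650/7)*(-1/27966) = -1775/32627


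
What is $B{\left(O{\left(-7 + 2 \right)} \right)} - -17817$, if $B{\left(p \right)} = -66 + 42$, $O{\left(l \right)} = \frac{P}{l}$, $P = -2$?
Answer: $17793$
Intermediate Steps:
$O{\left(l \right)} = - \frac{2}{l}$
$B{\left(p \right)} = -24$
$B{\left(O{\left(-7 + 2 \right)} \right)} - -17817 = -24 - -17817 = -24 + 17817 = 17793$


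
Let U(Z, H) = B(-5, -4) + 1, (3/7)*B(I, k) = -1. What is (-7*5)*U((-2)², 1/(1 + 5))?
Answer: 140/3 ≈ 46.667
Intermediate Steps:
B(I, k) = -7/3 (B(I, k) = (7/3)*(-1) = -7/3)
U(Z, H) = -4/3 (U(Z, H) = -7/3 + 1 = -4/3)
(-7*5)*U((-2)², 1/(1 + 5)) = -7*5*(-4/3) = -35*(-4/3) = 140/3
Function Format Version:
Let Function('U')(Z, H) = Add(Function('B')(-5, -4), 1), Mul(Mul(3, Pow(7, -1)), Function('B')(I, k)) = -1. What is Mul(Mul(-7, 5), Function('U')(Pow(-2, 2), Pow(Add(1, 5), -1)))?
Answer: Rational(140, 3) ≈ 46.667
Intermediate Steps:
Function('B')(I, k) = Rational(-7, 3) (Function('B')(I, k) = Mul(Rational(7, 3), -1) = Rational(-7, 3))
Function('U')(Z, H) = Rational(-4, 3) (Function('U')(Z, H) = Add(Rational(-7, 3), 1) = Rational(-4, 3))
Mul(Mul(-7, 5), Function('U')(Pow(-2, 2), Pow(Add(1, 5), -1))) = Mul(Mul(-7, 5), Rational(-4, 3)) = Mul(-35, Rational(-4, 3)) = Rational(140, 3)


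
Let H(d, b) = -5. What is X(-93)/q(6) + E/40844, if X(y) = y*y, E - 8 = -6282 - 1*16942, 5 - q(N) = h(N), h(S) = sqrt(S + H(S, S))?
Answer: 88291723/40844 ≈ 2161.7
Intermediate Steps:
h(S) = sqrt(-5 + S) (h(S) = sqrt(S - 5) = sqrt(-5 + S))
q(N) = 5 - sqrt(-5 + N)
E = -23216 (E = 8 + (-6282 - 1*16942) = 8 + (-6282 - 16942) = 8 - 23224 = -23216)
X(y) = y**2
X(-93)/q(6) + E/40844 = (-93)**2/(5 - sqrt(-5 + 6)) - 23216/40844 = 8649/(5 - sqrt(1)) - 23216*1/40844 = 8649/(5 - 1*1) - 5804/10211 = 8649/(5 - 1) - 5804/10211 = 8649/4 - 5804/10211 = 88291723/40844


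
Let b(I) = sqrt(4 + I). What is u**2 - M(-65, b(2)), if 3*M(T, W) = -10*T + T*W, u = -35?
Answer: 3025/3 + 65*sqrt(6)/3 ≈ 1061.4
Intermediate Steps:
M(T, W) = -10*T/3 + T*W/3 (M(T, W) = (-10*T + T*W)/3 = -10*T/3 + T*W/3)
u**2 - M(-65, b(2)) = (-35)**2 - (-65)*(-10 + sqrt(4 + 2))/3 = 1225 - (-65)*(-10 + sqrt(6))/3 = 1225 - (650/3 - 65*sqrt(6)/3) = 1225 + (-650/3 + 65*sqrt(6)/3) = 3025/3 + 65*sqrt(6)/3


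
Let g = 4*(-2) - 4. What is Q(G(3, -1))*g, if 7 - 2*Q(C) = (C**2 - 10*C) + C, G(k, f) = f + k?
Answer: -126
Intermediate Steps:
Q(C) = 7/2 - C**2/2 + 9*C/2 (Q(C) = 7/2 - ((C**2 - 10*C) + C)/2 = 7/2 - (C**2 - 9*C)/2 = 7/2 + (-C**2/2 + 9*C/2) = 7/2 - C**2/2 + 9*C/2)
g = -12 (g = -8 - 4 = -12)
Q(G(3, -1))*g = (7/2 - (-1 + 3)**2/2 + 9*(-1 + 3)/2)*(-12) = (7/2 - 1/2*2**2 + (9/2)*2)*(-12) = (7/2 - 1/2*4 + 9)*(-12) = (7/2 - 2 + 9)*(-12) = (21/2)*(-12) = -126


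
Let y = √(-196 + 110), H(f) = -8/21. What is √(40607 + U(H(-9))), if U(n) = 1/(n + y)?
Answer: √(40607 - 1/(8/21 - I*√86)) ≈ 201.51 - 0.0003*I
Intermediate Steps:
H(f) = -8/21 (H(f) = -8*1/21 = -8/21)
y = I*√86 (y = √(-86) = I*√86 ≈ 9.2736*I)
U(n) = 1/(n + I*√86)
√(40607 + U(H(-9))) = √(40607 + 1/(-8/21 + I*√86))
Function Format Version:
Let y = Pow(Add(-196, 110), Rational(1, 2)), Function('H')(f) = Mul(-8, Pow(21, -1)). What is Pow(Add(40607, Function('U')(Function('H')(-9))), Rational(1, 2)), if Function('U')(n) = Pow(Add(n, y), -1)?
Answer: Pow(Add(40607, Mul(-1, Pow(Add(Rational(8, 21), Mul(-1, I, Pow(86, Rational(1, 2)))), -1))), Rational(1, 2)) ≈ Add(201.51, Mul(-0.0003, I))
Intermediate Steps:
Function('H')(f) = Rational(-8, 21) (Function('H')(f) = Mul(-8, Rational(1, 21)) = Rational(-8, 21))
y = Mul(I, Pow(86, Rational(1, 2))) (y = Pow(-86, Rational(1, 2)) = Mul(I, Pow(86, Rational(1, 2))) ≈ Mul(9.2736, I))
Function('U')(n) = Pow(Add(n, Mul(I, Pow(86, Rational(1, 2)))), -1)
Pow(Add(40607, Function('U')(Function('H')(-9))), Rational(1, 2)) = Pow(Add(40607, Pow(Add(Rational(-8, 21), Mul(I, Pow(86, Rational(1, 2)))), -1)), Rational(1, 2))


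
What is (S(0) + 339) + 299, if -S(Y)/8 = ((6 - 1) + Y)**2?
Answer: 438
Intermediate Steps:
S(Y) = -8*(5 + Y)**2 (S(Y) = -8*((6 - 1) + Y)**2 = -8*(5 + Y)**2)
(S(0) + 339) + 299 = (-8*(5 + 0)**2 + 339) + 299 = (-8*5**2 + 339) + 299 = (-8*25 + 339) + 299 = (-200 + 339) + 299 = 139 + 299 = 438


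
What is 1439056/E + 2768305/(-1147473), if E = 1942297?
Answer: -3725592591097/2228733365481 ≈ -1.6716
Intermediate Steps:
1439056/E + 2768305/(-1147473) = 1439056/1942297 + 2768305/(-1147473) = 1439056*(1/1942297) + 2768305*(-1/1147473) = 1439056/1942297 - 2768305/1147473 = -3725592591097/2228733365481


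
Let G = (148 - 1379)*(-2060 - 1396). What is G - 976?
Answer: 4253360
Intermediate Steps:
G = 4254336 (G = -1231*(-3456) = 4254336)
G - 976 = 4254336 - 976 = 4253360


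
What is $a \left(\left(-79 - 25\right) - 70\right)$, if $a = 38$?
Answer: $-6612$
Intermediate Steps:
$a \left(\left(-79 - 25\right) - 70\right) = 38 \left(\left(-79 - 25\right) - 70\right) = 38 \left(-104 + \left(-72 + 2\right)\right) = 38 \left(-104 - 70\right) = 38 \left(-174\right) = -6612$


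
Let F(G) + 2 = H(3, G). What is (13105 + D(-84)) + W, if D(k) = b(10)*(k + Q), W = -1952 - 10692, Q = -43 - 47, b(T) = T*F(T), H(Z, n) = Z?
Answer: -1279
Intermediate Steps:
F(G) = 1 (F(G) = -2 + 3 = 1)
b(T) = T (b(T) = T*1 = T)
Q = -90
W = -12644
D(k) = -900 + 10*k (D(k) = 10*(k - 90) = 10*(-90 + k) = -900 + 10*k)
(13105 + D(-84)) + W = (13105 + (-900 + 10*(-84))) - 12644 = (13105 + (-900 - 840)) - 12644 = (13105 - 1740) - 12644 = 11365 - 12644 = -1279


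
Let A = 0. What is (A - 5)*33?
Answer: -165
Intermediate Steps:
(A - 5)*33 = (0 - 5)*33 = -5*33 = -165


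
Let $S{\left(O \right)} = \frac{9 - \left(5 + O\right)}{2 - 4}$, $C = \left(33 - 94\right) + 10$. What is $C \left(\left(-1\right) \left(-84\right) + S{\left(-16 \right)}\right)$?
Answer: $-3774$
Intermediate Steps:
$C = -51$ ($C = -61 + 10 = -51$)
$S{\left(O \right)} = -2 + \frac{O}{2}$ ($S{\left(O \right)} = \frac{4 - O}{-2} = \left(4 - O\right) \left(- \frac{1}{2}\right) = -2 + \frac{O}{2}$)
$C \left(\left(-1\right) \left(-84\right) + S{\left(-16 \right)}\right) = - 51 \left(\left(-1\right) \left(-84\right) + \left(-2 + \frac{1}{2} \left(-16\right)\right)\right) = - 51 \left(84 - 10\right) = \left(-51\right) 74 = -3774$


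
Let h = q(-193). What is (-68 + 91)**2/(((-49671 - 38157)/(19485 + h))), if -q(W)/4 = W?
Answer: -10715953/87828 ≈ -122.01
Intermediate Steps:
q(W) = -4*W
h = 772 (h = -4*(-193) = 772)
(-68 + 91)**2/(((-49671 - 38157)/(19485 + h))) = (-68 + 91)**2/(((-49671 - 38157)/(19485 + 772))) = 23**2/((-87828/20257)) = 529/((-87828*1/20257)) = 529/(-87828/20257) = 529*(-20257/87828) = -10715953/87828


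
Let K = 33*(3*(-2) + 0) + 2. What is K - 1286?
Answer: -1482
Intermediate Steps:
K = -196 (K = 33*(-6 + 0) + 2 = 33*(-6) + 2 = -198 + 2 = -196)
K - 1286 = -196 - 1286 = -1482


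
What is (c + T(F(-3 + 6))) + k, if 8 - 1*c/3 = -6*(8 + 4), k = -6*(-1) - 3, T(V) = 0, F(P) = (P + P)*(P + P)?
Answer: 243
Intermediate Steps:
F(P) = 4*P² (F(P) = (2*P)*(2*P) = 4*P²)
k = 3 (k = 6 - 3 = 3)
c = 240 (c = 24 - (-18)*(8 + 4) = 24 - (-18)*12 = 24 - 3*(-72) = 24 + 216 = 240)
(c + T(F(-3 + 6))) + k = (240 + 0) + 3 = 240 + 3 = 243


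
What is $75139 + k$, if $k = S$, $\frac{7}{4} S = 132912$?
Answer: $\frac{1057621}{7} \approx 1.5109 \cdot 10^{5}$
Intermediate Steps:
$S = \frac{531648}{7}$ ($S = \frac{4}{7} \cdot 132912 = \frac{531648}{7} \approx 75950.0$)
$k = \frac{531648}{7} \approx 75950.0$
$75139 + k = 75139 + \frac{531648}{7} = \frac{1057621}{7}$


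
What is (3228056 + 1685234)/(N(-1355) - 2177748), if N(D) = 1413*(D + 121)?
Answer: -491329/392139 ≈ -1.2529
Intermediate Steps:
N(D) = 170973 + 1413*D (N(D) = 1413*(121 + D) = 170973 + 1413*D)
(3228056 + 1685234)/(N(-1355) - 2177748) = (3228056 + 1685234)/((170973 + 1413*(-1355)) - 2177748) = 4913290/((170973 - 1914615) - 2177748) = 4913290/(-1743642 - 2177748) = 4913290/(-3921390) = 4913290*(-1/3921390) = -491329/392139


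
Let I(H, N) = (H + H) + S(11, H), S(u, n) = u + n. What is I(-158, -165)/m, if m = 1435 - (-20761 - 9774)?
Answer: -463/31970 ≈ -0.014482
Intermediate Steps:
m = 31970 (m = 1435 - 1*(-30535) = 1435 + 30535 = 31970)
S(u, n) = n + u
I(H, N) = 11 + 3*H (I(H, N) = (H + H) + (H + 11) = 2*H + (11 + H) = 11 + 3*H)
I(-158, -165)/m = (11 + 3*(-158))/31970 = (11 - 474)*(1/31970) = -463*1/31970 = -463/31970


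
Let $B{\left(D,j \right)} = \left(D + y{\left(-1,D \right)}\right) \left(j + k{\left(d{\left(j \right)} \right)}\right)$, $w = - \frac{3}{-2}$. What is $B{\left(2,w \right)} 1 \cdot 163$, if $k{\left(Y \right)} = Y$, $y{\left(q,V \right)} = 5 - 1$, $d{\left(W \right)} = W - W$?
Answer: $1467$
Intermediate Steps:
$d{\left(W \right)} = 0$
$y{\left(q,V \right)} = 4$ ($y{\left(q,V \right)} = 5 - 1 = 4$)
$w = \frac{3}{2}$ ($w = \left(-3\right) \left(- \frac{1}{2}\right) = \frac{3}{2} \approx 1.5$)
$B{\left(D,j \right)} = j \left(4 + D\right)$ ($B{\left(D,j \right)} = \left(D + 4\right) \left(j + 0\right) = \left(4 + D\right) j = j \left(4 + D\right)$)
$B{\left(2,w \right)} 1 \cdot 163 = \frac{3 \left(4 + 2\right)}{2} \cdot 1 \cdot 163 = \frac{3}{2} \cdot 6 \cdot 163 = 9 \cdot 163 = 1467$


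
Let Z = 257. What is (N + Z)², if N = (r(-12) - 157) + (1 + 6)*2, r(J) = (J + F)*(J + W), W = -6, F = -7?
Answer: 207936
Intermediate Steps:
r(J) = (-7 + J)*(-6 + J) (r(J) = (J - 7)*(J - 6) = (-7 + J)*(-6 + J))
N = 199 (N = ((42 + (-12)² - 13*(-12)) - 157) + (1 + 6)*2 = ((42 + 144 + 156) - 157) + 7*2 = (342 - 157) + 14 = 185 + 14 = 199)
(N + Z)² = (199 + 257)² = 456² = 207936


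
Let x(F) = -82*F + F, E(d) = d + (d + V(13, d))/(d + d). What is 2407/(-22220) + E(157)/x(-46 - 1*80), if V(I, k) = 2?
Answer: -826842481/8901009810 ≈ -0.092893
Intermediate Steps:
E(d) = d + (2 + d)/(2*d) (E(d) = d + (d + 2)/(d + d) = d + (2 + d)/((2*d)) = d + (2 + d)*(1/(2*d)) = d + (2 + d)/(2*d))
x(F) = -81*F
2407/(-22220) + E(157)/x(-46 - 1*80) = 2407/(-22220) + (½ + 157 + 1/157)/((-81*(-46 - 1*80))) = 2407*(-1/22220) + (½ + 157 + 1/157)/((-81*(-46 - 80))) = -2407/22220 + 49457/(314*((-81*(-126)))) = -2407/22220 + (49457/314)/10206 = -2407/22220 + (49457/314)*(1/10206) = -2407/22220 + 49457/3204684 = -826842481/8901009810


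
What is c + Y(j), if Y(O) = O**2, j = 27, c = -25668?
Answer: -24939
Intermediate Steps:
c + Y(j) = -25668 + 27**2 = -25668 + 729 = -24939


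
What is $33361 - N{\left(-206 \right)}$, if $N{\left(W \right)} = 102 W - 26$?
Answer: $54399$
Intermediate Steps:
$N{\left(W \right)} = -26 + 102 W$
$33361 - N{\left(-206 \right)} = 33361 - \left(-26 + 102 \left(-206\right)\right) = 33361 - \left(-26 - 21012\right) = 33361 - -21038 = 33361 + 21038 = 54399$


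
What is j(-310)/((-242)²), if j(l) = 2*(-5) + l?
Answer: -80/14641 ≈ -0.0054641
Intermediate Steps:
j(l) = -10 + l
j(-310)/((-242)²) = (-10 - 310)/((-242)²) = -320/58564 = -320*1/58564 = -80/14641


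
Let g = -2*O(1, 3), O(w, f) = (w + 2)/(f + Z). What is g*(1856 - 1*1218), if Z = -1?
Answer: -1914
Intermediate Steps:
O(w, f) = (2 + w)/(-1 + f) (O(w, f) = (w + 2)/(f - 1) = (2 + w)/(-1 + f))
g = -3 (g = -2*(2 + 1)/(-1 + 3) = -2*3/2 = -3)
g*(1856 - 1*1218) = -3*(1856 - 1*1218) = -3*(1856 - 1218) = -3*638 = -1914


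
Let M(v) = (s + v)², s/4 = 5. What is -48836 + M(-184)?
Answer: -21940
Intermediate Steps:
s = 20 (s = 4*5 = 20)
M(v) = (20 + v)²
-48836 + M(-184) = -48836 + (20 - 184)² = -48836 + (-164)² = -48836 + 26896 = -21940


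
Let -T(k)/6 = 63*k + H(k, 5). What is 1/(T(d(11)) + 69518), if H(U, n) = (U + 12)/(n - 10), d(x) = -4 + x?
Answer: 5/334474 ≈ 1.4949e-5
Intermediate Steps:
H(U, n) = (12 + U)/(-10 + n)
T(k) = 72/5 - 1884*k/5 (T(k) = -6*(63*k + (12 + k)/(-10 + 5)) = -6*(63*k + (12 + k)/(-5)) = -6*(63*k - (12 + k)/5) = -6*(63*k + (-12/5 - k/5)) = -6*(-12/5 + 314*k/5) = 72/5 - 1884*k/5)
1/(T(d(11)) + 69518) = 1/((72/5 - 1884*(-4 + 11)/5) + 69518) = 1/((72/5 - 1884/5*7) + 69518) = 1/((72/5 - 13188/5) + 69518) = 1/(-13116/5 + 69518) = 1/(334474/5) = 5/334474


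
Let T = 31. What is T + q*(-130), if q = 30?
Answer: -3869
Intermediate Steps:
T + q*(-130) = 31 + 30*(-130) = 31 - 3900 = -3869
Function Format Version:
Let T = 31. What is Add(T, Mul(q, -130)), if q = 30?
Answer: -3869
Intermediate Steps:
Add(T, Mul(q, -130)) = Add(31, Mul(30, -130)) = Add(31, -3900) = -3869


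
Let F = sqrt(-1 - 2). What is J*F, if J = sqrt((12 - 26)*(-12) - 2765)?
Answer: -7*sqrt(159) ≈ -88.267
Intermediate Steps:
F = I*sqrt(3) (F = sqrt(-3) = I*sqrt(3) ≈ 1.732*I)
J = 7*I*sqrt(53) (J = sqrt(-14*(-12) - 2765) = sqrt(168 - 2765) = sqrt(-2597) = 7*I*sqrt(53) ≈ 50.961*I)
J*F = (7*I*sqrt(53))*(I*sqrt(3)) = -7*sqrt(159)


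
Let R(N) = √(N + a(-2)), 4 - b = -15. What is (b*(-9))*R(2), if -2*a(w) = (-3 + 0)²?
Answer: -171*I*√10/2 ≈ -270.37*I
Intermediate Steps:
b = 19 (b = 4 - 1*(-15) = 4 + 15 = 19)
a(w) = -9/2 (a(w) = -(-3 + 0)²/2 = -½*(-3)² = -½*9 = -9/2)
R(N) = √(-9/2 + N) (R(N) = √(N - 9/2) = √(-9/2 + N))
(b*(-9))*R(2) = (19*(-9))*(√(-18 + 4*2)/2) = -171*√(-18 + 8)/2 = -171*√(-10)/2 = -171*I*√10/2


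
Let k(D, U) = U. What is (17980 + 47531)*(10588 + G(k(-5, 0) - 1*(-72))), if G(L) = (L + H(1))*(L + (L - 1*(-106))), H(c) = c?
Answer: 1889206218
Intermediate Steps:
G(L) = (1 + L)*(106 + 2*L) (G(L) = (L + 1)*(L + (L - 1*(-106))) = (1 + L)*(L + (L + 106)) = (1 + L)*(L + (106 + L)) = (1 + L)*(106 + 2*L))
(17980 + 47531)*(10588 + G(k(-5, 0) - 1*(-72))) = (17980 + 47531)*(10588 + (106 + 2*(0 - 1*(-72))**2 + 108*(0 - 1*(-72)))) = 65511*(10588 + (106 + 2*(0 + 72)**2 + 108*(0 + 72))) = 65511*(10588 + (106 + 2*72**2 + 108*72)) = 65511*(10588 + (106 + 2*5184 + 7776)) = 65511*(10588 + (106 + 10368 + 7776)) = 65511*(10588 + 18250) = 65511*28838 = 1889206218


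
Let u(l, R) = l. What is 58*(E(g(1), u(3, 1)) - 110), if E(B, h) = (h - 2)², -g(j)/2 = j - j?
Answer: -6322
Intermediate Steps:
g(j) = 0 (g(j) = -2*(j - j) = -2*0 = 0)
E(B, h) = (-2 + h)²
58*(E(g(1), u(3, 1)) - 110) = 58*((-2 + 3)² - 110) = 58*(1² - 110) = 58*(1 - 110) = 58*(-109) = -6322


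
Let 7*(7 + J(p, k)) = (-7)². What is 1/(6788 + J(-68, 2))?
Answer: 1/6788 ≈ 0.00014732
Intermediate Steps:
J(p, k) = 0 (J(p, k) = -7 + (⅐)*(-7)² = -7 + (⅐)*49 = -7 + 7 = 0)
1/(6788 + J(-68, 2)) = 1/(6788 + 0) = 1/6788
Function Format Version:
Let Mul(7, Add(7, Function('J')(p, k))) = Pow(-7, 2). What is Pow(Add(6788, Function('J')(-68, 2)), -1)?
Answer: Rational(1, 6788) ≈ 0.00014732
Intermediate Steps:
Function('J')(p, k) = 0 (Function('J')(p, k) = Add(-7, Mul(Rational(1, 7), Pow(-7, 2))) = Add(-7, Mul(Rational(1, 7), 49)) = Add(-7, 7) = 0)
Pow(Add(6788, Function('J')(-68, 2)), -1) = Pow(Add(6788, 0), -1) = Pow(6788, -1) = Rational(1, 6788)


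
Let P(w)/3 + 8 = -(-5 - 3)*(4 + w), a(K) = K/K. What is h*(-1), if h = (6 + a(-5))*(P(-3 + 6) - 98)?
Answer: -322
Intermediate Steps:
a(K) = 1
P(w) = 72 + 24*w (P(w) = -24 + 3*(-(-5 - 3)*(4 + w)) = -24 + 3*(-(-8)*(4 + w)) = -24 + 3*(-(-32 - 8*w)) = -24 + 3*(32 + 8*w) = -24 + (96 + 24*w) = 72 + 24*w)
h = 322 (h = (6 + 1)*((72 + 24*(-3 + 6)) - 98) = 7*((72 + 24*3) - 98) = 7*((72 + 72) - 98) = 7*(144 - 98) = 7*46 = 322)
h*(-1) = 322*(-1) = -322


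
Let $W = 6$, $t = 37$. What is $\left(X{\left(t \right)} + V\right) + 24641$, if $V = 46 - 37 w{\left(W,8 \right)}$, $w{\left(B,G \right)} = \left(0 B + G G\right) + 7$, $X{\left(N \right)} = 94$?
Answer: $22154$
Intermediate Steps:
$w{\left(B,G \right)} = 7 + G^{2}$ ($w{\left(B,G \right)} = \left(0 + G^{2}\right) + 7 = G^{2} + 7 = 7 + G^{2}$)
$V = -2581$ ($V = 46 - 37 \left(7 + 8^{2}\right) = 46 - 37 \left(7 + 64\right) = 46 - 2627 = -2581$)
$\left(X{\left(t \right)} + V\right) + 24641 = \left(94 - 2581\right) + 24641 = -2487 + 24641 = 22154$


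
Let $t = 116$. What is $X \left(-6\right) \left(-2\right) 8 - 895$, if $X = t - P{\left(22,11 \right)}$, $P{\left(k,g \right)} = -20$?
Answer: $12161$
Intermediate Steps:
$X = 136$ ($X = 116 - -20 = 116 + 20 = 136$)
$X \left(-6\right) \left(-2\right) 8 - 895 = 136 \left(-6\right) \left(-2\right) 8 - 895 = 136 \cdot 12 \cdot 8 - 895 = 136 \cdot 96 - 895 = 13056 - 895 = 12161$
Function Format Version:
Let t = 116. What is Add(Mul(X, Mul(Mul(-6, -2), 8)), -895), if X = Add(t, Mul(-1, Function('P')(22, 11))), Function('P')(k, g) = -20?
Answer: 12161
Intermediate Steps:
X = 136 (X = Add(116, Mul(-1, -20)) = Add(116, 20) = 136)
Add(Mul(X, Mul(Mul(-6, -2), 8)), -895) = Add(Mul(136, Mul(Mul(-6, -2), 8)), -895) = Add(Mul(136, Mul(12, 8)), -895) = Add(Mul(136, 96), -895) = Add(13056, -895) = 12161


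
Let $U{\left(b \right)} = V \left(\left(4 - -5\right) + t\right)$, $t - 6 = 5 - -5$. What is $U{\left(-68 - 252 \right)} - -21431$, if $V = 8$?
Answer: $21631$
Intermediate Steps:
$t = 16$ ($t = 6 + \left(5 - -5\right) = 6 + \left(5 + 5\right) = 6 + 10 = 16$)
$U{\left(b \right)} = 200$ ($U{\left(b \right)} = 8 \left(\left(4 - -5\right) + 16\right) = 8 \left(\left(4 + 5\right) + 16\right) = 8 \left(9 + 16\right) = 8 \cdot 25 = 200$)
$U{\left(-68 - 252 \right)} - -21431 = 200 - -21431 = 200 + 21431 = 21631$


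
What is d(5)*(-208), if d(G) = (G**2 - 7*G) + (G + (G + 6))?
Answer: -1248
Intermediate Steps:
d(G) = 6 + G**2 - 5*G (d(G) = (G**2 - 7*G) + (G + (6 + G)) = (G**2 - 7*G) + (6 + 2*G) = 6 + G**2 - 5*G)
d(5)*(-208) = (6 + 5**2 - 5*5)*(-208) = (6 + 25 - 25)*(-208) = 6*(-208) = -1248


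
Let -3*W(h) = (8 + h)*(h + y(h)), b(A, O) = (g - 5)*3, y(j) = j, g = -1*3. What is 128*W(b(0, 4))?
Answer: -32768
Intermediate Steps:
g = -3
b(A, O) = -24 (b(A, O) = (-3 - 5)*3 = -8*3 = -24)
W(h) = -2*h*(8 + h)/3 (W(h) = -(8 + h)*(h + h)/3 = -(8 + h)*2*h/3 = -2*h*(8 + h)/3)
128*W(b(0, 4)) = 128*((⅔)*(-24)*(-8 - 1*(-24))) = 128*((⅔)*(-24)*(-8 + 24)) = 128*((⅔)*(-24)*16) = 128*(-256) = -32768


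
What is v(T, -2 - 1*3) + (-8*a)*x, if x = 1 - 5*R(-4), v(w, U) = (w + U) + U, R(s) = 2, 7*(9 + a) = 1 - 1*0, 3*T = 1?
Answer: -13595/21 ≈ -647.38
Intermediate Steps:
T = ⅓ (T = (⅓)*1 = ⅓ ≈ 0.33333)
a = -62/7 (a = -9 + (1 - 1*0)/7 = -9 + (1 + 0)/7 = -9 + (⅐)*1 = -9 + ⅐ = -62/7 ≈ -8.8571)
v(w, U) = w + 2*U (v(w, U) = (U + w) + U = w + 2*U)
x = -9 (x = 1 - 5*2 = 1 - 10 = -9)
v(T, -2 - 1*3) + (-8*a)*x = (⅓ + 2*(-2 - 1*3)) - 8*(-62/7)*(-9) = (⅓ + 2*(-2 - 3)) + (496/7)*(-9) = (⅓ + 2*(-5)) - 4464/7 = (⅓ - 10) - 4464/7 = -29/3 - 4464/7 = -13595/21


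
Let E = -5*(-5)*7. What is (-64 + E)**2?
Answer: 12321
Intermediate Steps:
E = 175 (E = 25*7 = 175)
(-64 + E)**2 = (-64 + 175)**2 = 111**2 = 12321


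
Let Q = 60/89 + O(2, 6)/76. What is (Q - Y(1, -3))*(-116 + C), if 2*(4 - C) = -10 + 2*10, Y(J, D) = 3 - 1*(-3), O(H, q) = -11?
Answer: 4329351/6764 ≈ 640.06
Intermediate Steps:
Q = 3581/6764 (Q = 60/89 - 11/76 = 3581/6764 ≈ 0.52942)
Y(J, D) = 6 (Y(J, D) = 3 + 3 = 6)
C = -1 (C = 4 - (-10 + 2*10)/2 = 4 - (-10 + 20)/2 = 4 - 1/2*10 = 4 - 5 = -1)
(Q - Y(1, -3))*(-116 + C) = (3581/6764 - 1*6)*(-116 - 1) = (3581/6764 - 6)*(-117) = -37003/6764*(-117) = 4329351/6764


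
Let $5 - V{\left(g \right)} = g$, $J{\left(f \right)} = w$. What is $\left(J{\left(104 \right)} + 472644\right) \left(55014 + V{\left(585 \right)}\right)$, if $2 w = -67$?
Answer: $25726079957$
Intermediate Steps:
$w = - \frac{67}{2}$ ($w = \frac{1}{2} \left(-67\right) = - \frac{67}{2} \approx -33.5$)
$J{\left(f \right)} = - \frac{67}{2}$
$V{\left(g \right)} = 5 - g$
$\left(J{\left(104 \right)} + 472644\right) \left(55014 + V{\left(585 \right)}\right) = \left(- \frac{67}{2} + 472644\right) \left(55014 + \left(5 - 585\right)\right) = \frac{945221 \left(55014 + \left(5 - 585\right)\right)}{2} = \frac{945221 \left(55014 - 580\right)}{2} = \frac{945221}{2} \cdot 54434 = 25726079957$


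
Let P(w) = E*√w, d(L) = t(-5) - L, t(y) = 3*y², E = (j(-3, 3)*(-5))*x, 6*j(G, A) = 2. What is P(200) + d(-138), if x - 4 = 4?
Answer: 213 - 400*√2/3 ≈ 24.438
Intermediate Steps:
x = 8 (x = 4 + 4 = 8)
j(G, A) = ⅓ (j(G, A) = (⅙)*2 = ⅓)
E = -40/3 (E = ((⅓)*(-5))*8 = -5/3*8 = -40/3 ≈ -13.333)
d(L) = 75 - L (d(L) = 3*(-5)² - L = 3*25 - L = 75 - L)
P(w) = -40*√w/3
P(200) + d(-138) = -400*√2/3 + (75 - 1*(-138)) = -400*√2/3 + (75 + 138) = -400*√2/3 + 213 = 213 - 400*√2/3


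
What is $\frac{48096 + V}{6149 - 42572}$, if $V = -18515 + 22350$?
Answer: $- \frac{51931}{36423} \approx -1.4258$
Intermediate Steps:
$V = 3835$
$\frac{48096 + V}{6149 - 42572} = \frac{48096 + 3835}{6149 - 42572} = \frac{51931}{-36423} = 51931 \left(- \frac{1}{36423}\right) = - \frac{51931}{36423}$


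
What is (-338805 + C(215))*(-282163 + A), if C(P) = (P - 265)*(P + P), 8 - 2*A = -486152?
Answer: 14081800315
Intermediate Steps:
A = 243080 (A = 4 - 1/2*(-486152) = 4 + 243076 = 243080)
C(P) = 2*P*(-265 + P) (C(P) = (-265 + P)*(2*P) = 2*P*(-265 + P))
(-338805 + C(215))*(-282163 + A) = (-338805 + 2*215*(-265 + 215))*(-282163 + 243080) = (-338805 + 2*215*(-50))*(-39083) = (-338805 - 21500)*(-39083) = -360305*(-39083) = 14081800315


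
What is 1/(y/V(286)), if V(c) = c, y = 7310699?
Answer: 26/664609 ≈ 3.9121e-5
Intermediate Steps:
1/(y/V(286)) = 1/(7310699/286) = 1/(7310699*(1/286)) = 1/(664609/26) = 26/664609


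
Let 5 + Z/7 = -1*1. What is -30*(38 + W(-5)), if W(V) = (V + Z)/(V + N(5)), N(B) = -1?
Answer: -1375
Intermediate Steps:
Z = -42 (Z = -35 + 7*(-1*1) = -35 + 7*(-1) = -35 - 7 = -42)
W(V) = (-42 + V)/(-1 + V) (W(V) = (V - 42)/(V - 1) = (-42 + V)/(-1 + V))
-30*(38 + W(-5)) = -30*(38 + (-42 - 5)/(-1 - 5)) = -30*(38 - 47/(-6)) = -30*(38 - 1/6*(-47)) = -30*(38 + 47/6) = -30*275/6 = -1375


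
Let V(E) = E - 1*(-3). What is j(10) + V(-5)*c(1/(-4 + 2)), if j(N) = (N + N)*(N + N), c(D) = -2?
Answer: 404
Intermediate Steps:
V(E) = 3 + E (V(E) = E + 3 = 3 + E)
j(N) = 4*N² (j(N) = (2*N)*(2*N) = 4*N²)
j(10) + V(-5)*c(1/(-4 + 2)) = 4*10² + (3 - 5)*(-2) = 4*100 - 2*(-2) = 400 + 4 = 404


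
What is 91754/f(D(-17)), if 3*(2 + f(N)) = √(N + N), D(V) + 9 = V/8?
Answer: -6606288/233 - 550524*I*√89/233 ≈ -28353.0 - 22290.0*I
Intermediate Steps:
D(V) = -9 + V/8
f(N) = -2 + √2*√N/3 (f(N) = -2 + √(N + N)/3 = -2 + √(2*N)/3 = -2 + (√2*√N)/3 = -2 + √2*√N/3)
91754/f(D(-17)) = 91754/(-2 + √2*√(-9 + (⅛)*(-17))/3) = 91754/(-2 + √2*√(-9 - 17/8)/3) = 91754/(-2 + √2*√(-89/8)/3) = 91754/(-2 + √2*(I*√178/4)/3) = 91754/(-2 + I*√89/6)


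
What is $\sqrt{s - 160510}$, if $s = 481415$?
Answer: $\sqrt{320905} \approx 566.48$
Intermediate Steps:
$\sqrt{s - 160510} = \sqrt{481415 - 160510} = \sqrt{320905}$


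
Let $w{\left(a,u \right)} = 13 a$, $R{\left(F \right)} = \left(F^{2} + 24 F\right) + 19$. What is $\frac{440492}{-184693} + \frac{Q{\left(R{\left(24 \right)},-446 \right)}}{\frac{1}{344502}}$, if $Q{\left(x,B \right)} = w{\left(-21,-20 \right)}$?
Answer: $- \frac{17370200893370}{184693} \approx -9.4049 \cdot 10^{7}$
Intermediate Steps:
$R{\left(F \right)} = 19 + F^{2} + 24 F$
$Q{\left(x,B \right)} = -273$ ($Q{\left(x,B \right)} = 13 \left(-21\right) = -273$)
$\frac{440492}{-184693} + \frac{Q{\left(R{\left(24 \right)},-446 \right)}}{\frac{1}{344502}} = \frac{440492}{-184693} - \frac{273}{\frac{1}{344502}} = 440492 \left(- \frac{1}{184693}\right) - 273 \frac{1}{\frac{1}{344502}} = - \frac{440492}{184693} - 94049046 = - \frac{17370200893370}{184693}$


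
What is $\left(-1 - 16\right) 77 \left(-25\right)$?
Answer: $32725$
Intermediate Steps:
$\left(-1 - 16\right) 77 \left(-25\right) = \left(-17\right) 77 \left(-25\right) = \left(-1309\right) \left(-25\right) = 32725$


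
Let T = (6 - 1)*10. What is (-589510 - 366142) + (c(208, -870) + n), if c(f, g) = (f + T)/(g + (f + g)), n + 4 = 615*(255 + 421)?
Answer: -413575785/766 ≈ -5.3992e+5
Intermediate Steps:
n = 415736 (n = -4 + 615*(255 + 421) = -4 + 615*676 = -4 + 415740 = 415736)
T = 50 (T = 5*10 = 50)
c(f, g) = (50 + f)/(f + 2*g) (c(f, g) = (f + 50)/(g + (f + g)) = (50 + f)/(f + 2*g))
(-589510 - 366142) + (c(208, -870) + n) = (-589510 - 366142) + ((50 + 208)/(208 + 2*(-870)) + 415736) = -955652 + (258/(208 - 1740) + 415736) = -955652 + (258/(-1532) + 415736) = -955652 + (-1/1532*258 + 415736) = -955652 + (-129/766 + 415736) = -955652 + 318453647/766 = -413575785/766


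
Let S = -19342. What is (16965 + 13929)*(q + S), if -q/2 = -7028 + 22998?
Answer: -1584306108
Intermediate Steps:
q = -31940 (q = -2*(-7028 + 22998) = -2*15970 = -31940)
(16965 + 13929)*(q + S) = (16965 + 13929)*(-31940 - 19342) = 30894*(-51282) = -1584306108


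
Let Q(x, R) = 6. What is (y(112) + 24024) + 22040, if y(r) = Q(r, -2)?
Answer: 46070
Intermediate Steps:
y(r) = 6
(y(112) + 24024) + 22040 = (6 + 24024) + 22040 = 24030 + 22040 = 46070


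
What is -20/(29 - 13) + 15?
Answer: 55/4 ≈ 13.750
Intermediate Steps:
-20/(29 - 13) + 15 = -20/16 + 15 = (1/16)*(-20) + 15 = -5/4 + 15 = 55/4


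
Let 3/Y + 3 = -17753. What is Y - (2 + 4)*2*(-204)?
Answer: 43466685/17756 ≈ 2448.0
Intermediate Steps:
Y = -3/17756 (Y = 3/(-3 - 17753) = 3/(-17756) = 3*(-1/17756) = -3/17756 ≈ -0.00016896)
Y - (2 + 4)*2*(-204) = -3/17756 - (2 + 4)*2*(-204) = -3/17756 - 6*2*(-204) = -3/17756 - 12*(-204) = -3/17756 - 1*(-2448) = -3/17756 + 2448 = 43466685/17756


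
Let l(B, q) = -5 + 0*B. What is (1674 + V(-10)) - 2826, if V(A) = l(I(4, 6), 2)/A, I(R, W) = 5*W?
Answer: -2303/2 ≈ -1151.5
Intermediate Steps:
l(B, q) = -5 (l(B, q) = -5 + 0 = -5)
V(A) = -5/A
(1674 + V(-10)) - 2826 = (1674 - 5/(-10)) - 2826 = (1674 - 5*(-1/10)) - 2826 = (1674 + 1/2) - 2826 = 3349/2 - 2826 = -2303/2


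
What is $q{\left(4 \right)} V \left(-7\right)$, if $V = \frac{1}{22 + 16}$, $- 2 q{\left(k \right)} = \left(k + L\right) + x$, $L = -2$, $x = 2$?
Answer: $\frac{7}{19} \approx 0.36842$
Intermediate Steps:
$q{\left(k \right)} = - \frac{k}{2}$ ($q{\left(k \right)} = - \frac{\left(k - 2\right) + 2}{2} = - \frac{\left(-2 + k\right) + 2}{2} = - \frac{k}{2}$)
$V = \frac{1}{38} \approx 0.026316$
$q{\left(4 \right)} V \left(-7\right) = \left(- \frac{1}{2}\right) 4 \cdot \frac{1}{38} \left(-7\right) = \left(-2\right) \frac{1}{38} \left(-7\right) = \left(- \frac{1}{19}\right) \left(-7\right) = \frac{7}{19}$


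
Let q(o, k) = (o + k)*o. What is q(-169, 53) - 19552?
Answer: 52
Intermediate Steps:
q(o, k) = o*(k + o) (q(o, k) = (k + o)*o = o*(k + o))
q(-169, 53) - 19552 = -169*(53 - 169) - 19552 = -169*(-116) - 19552 = 19604 - 19552 = 52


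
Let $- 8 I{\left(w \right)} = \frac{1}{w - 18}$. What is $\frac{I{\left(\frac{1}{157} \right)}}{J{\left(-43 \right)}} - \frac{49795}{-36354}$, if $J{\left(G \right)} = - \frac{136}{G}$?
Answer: $\frac{76647668927}{55868827200} \approx 1.3719$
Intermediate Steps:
$I{\left(w \right)} = - \frac{1}{8 \left(-18 + w\right)}$ ($I{\left(w \right)} = - \frac{1}{8 \left(w - 18\right)} = - \frac{1}{8 \left(-18 + w\right)}$)
$\frac{I{\left(\frac{1}{157} \right)}}{J{\left(-43 \right)}} - \frac{49795}{-36354} = \frac{\left(-1\right) \frac{1}{-144 + \frac{8}{157}}}{\left(-136\right) \frac{1}{-43}} - \frac{49795}{-36354} = \frac{\left(-1\right) \frac{1}{-144 + 8 \cdot \frac{1}{157}}}{\left(-136\right) \left(- \frac{1}{43}\right)} - - \frac{49795}{36354} = \frac{\left(-1\right) \frac{1}{-144 + \frac{8}{157}}}{\frac{136}{43}} + \frac{49795}{36354} = - \frac{1}{- \frac{22600}{157}} \cdot \frac{43}{136} + \frac{49795}{36354} = \left(-1\right) \left(- \frac{157}{22600}\right) \frac{43}{136} + \frac{49795}{36354} = \frac{157}{22600} \cdot \frac{43}{136} + \frac{49795}{36354} = \frac{6751}{3073600} + \frac{49795}{36354} = \frac{76647668927}{55868827200}$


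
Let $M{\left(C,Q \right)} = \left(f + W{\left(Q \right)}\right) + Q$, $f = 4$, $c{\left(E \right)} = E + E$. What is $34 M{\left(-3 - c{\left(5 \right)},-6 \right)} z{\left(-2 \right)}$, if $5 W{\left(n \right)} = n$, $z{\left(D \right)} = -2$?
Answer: $\frac{1088}{5} \approx 217.6$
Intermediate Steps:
$W{\left(n \right)} = \frac{n}{5}$
$c{\left(E \right)} = 2 E$
$M{\left(C,Q \right)} = 4 + \frac{6 Q}{5}$ ($M{\left(C,Q \right)} = \left(4 + \frac{Q}{5}\right) + Q = 4 + \frac{6 Q}{5}$)
$34 M{\left(-3 - c{\left(5 \right)},-6 \right)} z{\left(-2 \right)} = 34 \left(4 + \frac{6}{5} \left(-6\right)\right) \left(-2\right) = 34 \left(4 - \frac{36}{5}\right) \left(-2\right) = 34 \left(- \frac{16}{5}\right) \left(-2\right) = \left(- \frac{544}{5}\right) \left(-2\right) = \frac{1088}{5}$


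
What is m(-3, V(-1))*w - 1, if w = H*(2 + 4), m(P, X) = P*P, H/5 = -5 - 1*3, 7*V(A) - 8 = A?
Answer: -2161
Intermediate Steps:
V(A) = 8/7 + A/7
H = -40 (H = 5*(-5 - 1*3) = 5*(-5 - 3) = 5*(-8) = -40)
m(P, X) = P**2
w = -240 (w = -40*(2 + 4) = -40*6 = -240)
m(-3, V(-1))*w - 1 = (-3)**2*(-240) - 1 = 9*(-240) - 1 = -2160 - 1 = -2161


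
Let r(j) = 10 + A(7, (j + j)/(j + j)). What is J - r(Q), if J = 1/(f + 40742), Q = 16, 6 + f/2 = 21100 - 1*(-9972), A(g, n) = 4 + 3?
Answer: -1748857/102874 ≈ -17.000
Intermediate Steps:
A(g, n) = 7
f = 62132 (f = -12 + 2*(21100 - 1*(-9972)) = -12 + 2*(21100 + 9972) = -12 + 2*31072 = -12 + 62144 = 62132)
r(j) = 17 (r(j) = 10 + 7 = 17)
J = 1/102874 (J = 1/(62132 + 40742) = 1/102874 ≈ 9.7206e-6)
J - r(Q) = 1/102874 - 1*17 = 1/102874 - 17 = -1748857/102874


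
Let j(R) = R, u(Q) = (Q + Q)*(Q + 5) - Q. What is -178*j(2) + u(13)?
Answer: 99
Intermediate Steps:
u(Q) = -Q + 2*Q*(5 + Q) (u(Q) = (2*Q)*(5 + Q) - Q = 2*Q*(5 + Q) - Q = -Q + 2*Q*(5 + Q))
-178*j(2) + u(13) = -178*2 + 13*(9 + 2*13) = -356 + 13*(9 + 26) = -356 + 13*35 = -356 + 455 = 99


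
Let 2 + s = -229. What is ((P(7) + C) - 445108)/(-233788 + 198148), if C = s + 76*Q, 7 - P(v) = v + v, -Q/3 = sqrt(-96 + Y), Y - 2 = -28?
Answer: 20243/1620 + 19*I*sqrt(122)/2970 ≈ 12.496 + 0.070661*I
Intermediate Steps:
s = -231 (s = -2 - 229 = -231)
Y = -26 (Y = 2 - 28 = -26)
Q = -3*I*sqrt(122) (Q = -3*sqrt(-96 - 26) = -3*I*sqrt(122) ≈ -33.136*I)
P(v) = 7 - 2*v (P(v) = 7 - (v + v) = 7 - 2*v)
C = -231 - 228*I*sqrt(122) (C = -231 + 76*(-3*I*sqrt(122)) = -231 - 228*I*sqrt(122) ≈ -231.0 - 2518.3*I)
((P(7) + C) - 445108)/(-233788 + 198148) = (((7 - 2*7) + (-231 - 228*I*sqrt(122))) - 445108)/(-233788 + 198148) = (((7 - 14) + (-231 - 228*I*sqrt(122))) - 445108)/(-35640) = ((-7 + (-231 - 228*I*sqrt(122))) - 445108)*(-1/35640) = ((-238 - 228*I*sqrt(122)) - 445108)*(-1/35640) = (-445346 - 228*I*sqrt(122))*(-1/35640) = 20243/1620 + 19*I*sqrt(122)/2970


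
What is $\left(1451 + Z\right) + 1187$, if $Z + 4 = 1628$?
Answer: $4262$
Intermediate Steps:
$Z = 1624$ ($Z = -4 + 1628 = 1624$)
$\left(1451 + Z\right) + 1187 = \left(1451 + 1624\right) + 1187 = 3075 + 1187 = 4262$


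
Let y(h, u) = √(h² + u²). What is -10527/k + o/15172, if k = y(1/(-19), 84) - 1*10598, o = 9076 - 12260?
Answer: 40163344109522/51261266995937 + 66671*√2547217/13514702609 ≈ 0.79138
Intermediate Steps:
o = -3184
k = -10598 + √2547217/19 (k = √((1/(-19))² + 84²) - 1*10598 = √((-1/19)² + 7056) - 10598 = √(1/361 + 7056) - 10598 = √(2547217/361) - 10598 = √2547217/19 - 10598 = -10598 + √2547217/19 ≈ -10514.)
-10527/k + o/15172 = -10527/(-10598 + √2547217/19) - 3184/15172 = -10527/(-10598 + √2547217/19) - 3184*1/15172 = -10527/(-10598 + √2547217/19) - 796/3793 = -796/3793 - 10527/(-10598 + √2547217/19)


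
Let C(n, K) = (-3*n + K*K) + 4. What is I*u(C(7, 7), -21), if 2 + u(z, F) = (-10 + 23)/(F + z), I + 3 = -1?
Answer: 36/11 ≈ 3.2727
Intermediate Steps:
I = -4 (I = -3 - 1 = -4)
C(n, K) = 4 + K² - 3*n (C(n, K) = (-3*n + K²) + 4 = (K² - 3*n) + 4 = 4 + K² - 3*n)
u(z, F) = -2 + 13/(F + z) (u(z, F) = -2 + (-10 + 23)/(F + z) = -2 + 13/(F + z))
I*u(C(7, 7), -21) = -4*(13 - 2*(-21) - 2*(4 + 7² - 3*7))/(-21 + (4 + 7² - 3*7)) = -4*(13 + 42 - 2*(4 + 49 - 21))/(-21 + (4 + 49 - 21)) = -4*(13 + 42 - 2*32)/(-21 + 32) = -4*(13 + 42 - 64)/11 = -4*(-9)/11 = -4*(-9/11) = 36/11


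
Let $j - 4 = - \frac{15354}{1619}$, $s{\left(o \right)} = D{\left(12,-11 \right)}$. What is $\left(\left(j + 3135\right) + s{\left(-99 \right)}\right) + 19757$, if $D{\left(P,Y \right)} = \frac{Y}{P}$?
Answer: $\frac{444621431}{19428} \approx 22886.0$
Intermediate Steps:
$s{\left(o \right)} = - \frac{11}{12}$
$j = - \frac{8878}{1619}$ ($j = 4 - \frac{15354}{1619} = - \frac{8878}{1619} \approx -5.4836$)
$\left(\left(j + 3135\right) + s{\left(-99 \right)}\right) + 19757 = \left(\left(- \frac{8878}{1619} + 3135\right) - \frac{11}{12}\right) + 19757 = \left(\frac{5066687}{1619} - \frac{11}{12}\right) + 19757 = \frac{60782435}{19428} + 19757 = \frac{444621431}{19428}$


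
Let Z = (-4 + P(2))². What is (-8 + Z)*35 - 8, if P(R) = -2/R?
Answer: 587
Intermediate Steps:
Z = 25 (Z = (-4 - 2/2)² = (-4 - 2*½)² = (-4 - 1)² = (-5)² = 25)
(-8 + Z)*35 - 8 = (-8 + 25)*35 - 8 = 17*35 - 8 = 595 - 8 = 587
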